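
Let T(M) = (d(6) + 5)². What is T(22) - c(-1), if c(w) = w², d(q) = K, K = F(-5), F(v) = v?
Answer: -1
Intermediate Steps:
K = -5
d(q) = -5
T(M) = 0 (T(M) = (-5 + 5)² = 0² = 0)
T(22) - c(-1) = 0 - 1*(-1)² = 0 - 1*1 = 0 - 1 = -1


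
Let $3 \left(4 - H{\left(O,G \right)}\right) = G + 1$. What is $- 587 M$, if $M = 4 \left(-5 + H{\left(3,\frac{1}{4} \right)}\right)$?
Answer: $\frac{9979}{3} \approx 3326.3$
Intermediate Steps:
$H{\left(O,G \right)} = \frac{11}{3} - \frac{G}{3}$ ($H{\left(O,G \right)} = 4 - \frac{G + 1}{3} = 4 - \frac{1 + G}{3} = 4 - \left(\frac{1}{3} + \frac{G}{3}\right) = \frac{11}{3} - \frac{G}{3}$)
$M = - \frac{17}{3}$ ($M = 4 \left(-5 + \left(\frac{11}{3} - \frac{1}{3 \cdot 4}\right)\right) = 4 \left(-5 + \left(\frac{11}{3} - \frac{1}{12}\right)\right) = 4 \left(-5 + \frac{43}{12}\right) = 4 \left(- \frac{17}{12}\right) = - \frac{17}{3} \approx -5.6667$)
$- 587 M = \left(-587\right) \left(- \frac{17}{3}\right) = \frac{9979}{3}$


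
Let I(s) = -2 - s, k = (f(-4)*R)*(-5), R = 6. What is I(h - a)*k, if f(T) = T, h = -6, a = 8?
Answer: 1440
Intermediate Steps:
k = 120 (k = -4*6*(-5) = -24*(-5) = 120)
I(h - a)*k = (-2 - (-6 - 1*8))*120 = (-2 - (-6 - 8))*120 = (-2 - 1*(-14))*120 = (-2 + 14)*120 = 12*120 = 1440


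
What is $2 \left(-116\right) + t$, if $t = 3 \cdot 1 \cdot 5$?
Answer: $-217$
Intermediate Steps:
$t = 15$ ($t = 3 \cdot 5 = 15$)
$2 \left(-116\right) + t = 2 \left(-116\right) + 15 = -232 + 15 = -217$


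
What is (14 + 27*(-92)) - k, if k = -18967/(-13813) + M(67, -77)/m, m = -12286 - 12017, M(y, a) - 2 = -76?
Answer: -829634404493/335697339 ≈ -2471.4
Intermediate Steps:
M(y, a) = -74 (M(y, a) = 2 - 76 = -74)
m = -24303
k = 461977163/335697339 (k = -18967/(-13813) - 74/(-24303) = -18967*(-1/13813) - 74*(-1/24303) = 18967/13813 + 74/24303 = 461977163/335697339 ≈ 1.3762)
(14 + 27*(-92)) - k = (14 + 27*(-92)) - 1*461977163/335697339 = (14 - 2484) - 461977163/335697339 = -2470 - 461977163/335697339 = -829634404493/335697339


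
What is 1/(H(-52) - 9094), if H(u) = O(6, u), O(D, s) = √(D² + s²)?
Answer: -4547/41349048 - √685/41349048 ≈ -0.00011060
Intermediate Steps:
H(u) = √(36 + u²) (H(u) = √(6² + u²) = √(36 + u²))
1/(H(-52) - 9094) = 1/(√(36 + (-52)²) - 9094) = 1/(√(36 + 2704) - 9094) = 1/(√2740 - 9094) = 1/(2*√685 - 9094) = 1/(-9094 + 2*√685)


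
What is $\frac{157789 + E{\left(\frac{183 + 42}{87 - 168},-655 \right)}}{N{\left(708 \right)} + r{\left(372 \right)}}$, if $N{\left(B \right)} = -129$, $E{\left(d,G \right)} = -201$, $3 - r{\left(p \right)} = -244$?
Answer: $\frac{78794}{59} \approx 1335.5$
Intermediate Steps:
$r{\left(p \right)} = 247$ ($r{\left(p \right)} = 3 - -244 = 3 + 244 = 247$)
$\frac{157789 + E{\left(\frac{183 + 42}{87 - 168},-655 \right)}}{N{\left(708 \right)} + r{\left(372 \right)}} = \frac{157789 - 201}{-129 + 247} = \frac{157588}{118} = 157588 \cdot \frac{1}{118} = \frac{78794}{59}$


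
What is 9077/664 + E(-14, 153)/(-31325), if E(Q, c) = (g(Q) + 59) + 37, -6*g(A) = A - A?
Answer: 284273281/20799800 ≈ 13.667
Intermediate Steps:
g(A) = 0 (g(A) = -(A - A)/6 = -1/6*0 = 0)
E(Q, c) = 96 (E(Q, c) = (0 + 59) + 37 = 59 + 37 = 96)
9077/664 + E(-14, 153)/(-31325) = 9077/664 + 96/(-31325) = 9077*(1/664) + 96*(-1/31325) = 9077/664 - 96/31325 = 284273281/20799800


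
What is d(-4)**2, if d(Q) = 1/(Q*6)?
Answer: 1/576 ≈ 0.0017361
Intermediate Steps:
d(Q) = 1/(6*Q) (d(Q) = (1/6)/Q = 1/(6*Q))
d(-4)**2 = ((1/6)/(-4))**2 = ((1/6)*(-1/4))**2 = (-1/24)**2 = 1/576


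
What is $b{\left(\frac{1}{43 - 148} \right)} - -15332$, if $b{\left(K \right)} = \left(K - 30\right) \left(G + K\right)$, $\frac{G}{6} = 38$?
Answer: $\frac{93603511}{11025} \approx 8490.1$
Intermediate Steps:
$G = 228$ ($G = 6 \cdot 38 = 228$)
$b{\left(K \right)} = \left(-30 + K\right) \left(228 + K\right)$ ($b{\left(K \right)} = \left(K - 30\right) \left(228 + K\right) = \left(-30 + K\right) \left(228 + K\right)$)
$b{\left(\frac{1}{43 - 148} \right)} - -15332 = \left(-6840 + \left(\frac{1}{43 - 148}\right)^{2} + \frac{198}{43 - 148}\right) - -15332 = \left(-6840 + \left(\frac{1}{-105}\right)^{2} + \frac{198}{-105}\right) + 15332 = \left(-6840 + \left(- \frac{1}{105}\right)^{2} + 198 \left(- \frac{1}{105}\right)\right) + 15332 = \left(-6840 + \frac{1}{11025} - \frac{66}{35}\right) + 15332 = - \frac{75431789}{11025} + 15332 = \frac{93603511}{11025}$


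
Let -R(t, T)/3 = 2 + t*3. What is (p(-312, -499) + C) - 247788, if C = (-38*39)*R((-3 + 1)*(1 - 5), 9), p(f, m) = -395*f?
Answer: -8952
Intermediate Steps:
R(t, T) = -6 - 9*t (R(t, T) = -3*(2 + t*3) = -3*(2 + 3*t) = -6 - 9*t)
C = 115596 (C = (-38*39)*(-6 - 9*(-3 + 1)*(1 - 5)) = -1482*(-6 - (-18)*(-4)) = -1482*(-6 - 9*8) = -1482*(-6 - 72) = -1482*(-78) = 115596)
(p(-312, -499) + C) - 247788 = (-395*(-312) + 115596) - 247788 = (123240 + 115596) - 247788 = 238836 - 247788 = -8952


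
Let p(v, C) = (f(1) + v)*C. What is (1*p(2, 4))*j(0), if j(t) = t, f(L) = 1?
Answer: 0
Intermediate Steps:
p(v, C) = C*(1 + v) (p(v, C) = (1 + v)*C = C*(1 + v))
(1*p(2, 4))*j(0) = (1*(4*(1 + 2)))*0 = (1*(4*3))*0 = (1*12)*0 = 12*0 = 0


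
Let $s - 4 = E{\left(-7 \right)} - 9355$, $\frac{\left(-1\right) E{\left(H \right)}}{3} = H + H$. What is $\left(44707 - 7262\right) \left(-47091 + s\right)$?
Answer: $-2111898000$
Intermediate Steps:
$E{\left(H \right)} = - 6 H$ ($E{\left(H \right)} = - 3 \left(H + H\right) = - 3 \cdot 2 H = - 6 H$)
$s = -9309$ ($s = 4 - 9313 = -9309$)
$\left(44707 - 7262\right) \left(-47091 + s\right) = \left(44707 - 7262\right) \left(-47091 - 9309\right) = 37445 \left(-56400\right) = -2111898000$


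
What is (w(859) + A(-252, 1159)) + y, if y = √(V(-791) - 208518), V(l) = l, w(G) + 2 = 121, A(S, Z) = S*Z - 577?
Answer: -292526 + I*√209309 ≈ -2.9253e+5 + 457.5*I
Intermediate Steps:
A(S, Z) = -577 + S*Z
w(G) = 119 (w(G) = -2 + 121 = 119)
y = I*√209309 (y = √(-791 - 208518) = √(-209309) = I*√209309 ≈ 457.5*I)
(w(859) + A(-252, 1159)) + y = (119 + (-577 - 252*1159)) + I*√209309 = (119 + (-577 - 292068)) + I*√209309 = (119 - 292645) + I*√209309 = -292526 + I*√209309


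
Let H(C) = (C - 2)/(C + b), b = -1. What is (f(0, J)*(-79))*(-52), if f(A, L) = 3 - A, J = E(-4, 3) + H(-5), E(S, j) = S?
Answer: 12324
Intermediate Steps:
H(C) = (-2 + C)/(-1 + C) (H(C) = (C - 2)/(C - 1) = (-2 + C)/(-1 + C))
J = -17/6 (J = -4 + (-2 - 5)/(-1 - 5) = -4 - 7/(-6) = -4 - ⅙*(-7) = -4 + 7/6 = -17/6 ≈ -2.8333)
(f(0, J)*(-79))*(-52) = ((3 - 1*0)*(-79))*(-52) = ((3 + 0)*(-79))*(-52) = (3*(-79))*(-52) = -237*(-52) = 12324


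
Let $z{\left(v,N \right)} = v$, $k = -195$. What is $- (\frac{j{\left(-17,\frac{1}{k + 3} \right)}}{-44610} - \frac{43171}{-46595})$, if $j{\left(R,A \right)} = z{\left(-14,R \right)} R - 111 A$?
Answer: $- \frac{24508694557}{26606117760} \approx -0.92117$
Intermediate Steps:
$j{\left(R,A \right)} = - 111 A - 14 R$ ($j{\left(R,A \right)} = - 14 R - 111 A = - 111 A - 14 R$)
$- (\frac{j{\left(-17,\frac{1}{k + 3} \right)}}{-44610} - \frac{43171}{-46595}) = - (\frac{- \frac{111}{-195 + 3} - -238}{-44610} - \frac{43171}{-46595}) = - (\left(- \frac{111}{-192} + 238\right) \left(- \frac{1}{44610}\right) - - \frac{43171}{46595}) = - (\left(\left(-111\right) \left(- \frac{1}{192}\right) + 238\right) \left(- \frac{1}{44610}\right) + \frac{43171}{46595}) = - (\left(\frac{37}{64} + 238\right) \left(- \frac{1}{44610}\right) + \frac{43171}{46595}) = - (\frac{15269}{64} \left(- \frac{1}{44610}\right) + \frac{43171}{46595}) = - (- \frac{15269}{2855040} + \frac{43171}{46595}) = \left(-1\right) \frac{24508694557}{26606117760} = - \frac{24508694557}{26606117760}$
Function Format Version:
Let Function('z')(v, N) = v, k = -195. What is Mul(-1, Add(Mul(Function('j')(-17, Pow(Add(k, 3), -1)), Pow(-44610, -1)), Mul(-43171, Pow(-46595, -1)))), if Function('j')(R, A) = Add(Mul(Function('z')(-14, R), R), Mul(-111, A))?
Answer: Rational(-24508694557, 26606117760) ≈ -0.92117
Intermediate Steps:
Function('j')(R, A) = Add(Mul(-111, A), Mul(-14, R)) (Function('j')(R, A) = Add(Mul(-14, R), Mul(-111, A)) = Add(Mul(-111, A), Mul(-14, R)))
Mul(-1, Add(Mul(Function('j')(-17, Pow(Add(k, 3), -1)), Pow(-44610, -1)), Mul(-43171, Pow(-46595, -1)))) = Mul(-1, Add(Mul(Add(Mul(-111, Pow(Add(-195, 3), -1)), Mul(-14, -17)), Pow(-44610, -1)), Mul(-43171, Pow(-46595, -1)))) = Mul(-1, Add(Mul(Add(Mul(-111, Pow(-192, -1)), 238), Rational(-1, 44610)), Mul(-43171, Rational(-1, 46595)))) = Mul(-1, Add(Mul(Add(Mul(-111, Rational(-1, 192)), 238), Rational(-1, 44610)), Rational(43171, 46595))) = Mul(-1, Add(Mul(Add(Rational(37, 64), 238), Rational(-1, 44610)), Rational(43171, 46595))) = Mul(-1, Add(Mul(Rational(15269, 64), Rational(-1, 44610)), Rational(43171, 46595))) = Mul(-1, Add(Rational(-15269, 2855040), Rational(43171, 46595))) = Mul(-1, Rational(24508694557, 26606117760)) = Rational(-24508694557, 26606117760)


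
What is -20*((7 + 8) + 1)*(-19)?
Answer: 6080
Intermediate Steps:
-20*((7 + 8) + 1)*(-19) = -20*(15 + 1)*(-19) = -20*16*(-19) = -320*(-19) = 6080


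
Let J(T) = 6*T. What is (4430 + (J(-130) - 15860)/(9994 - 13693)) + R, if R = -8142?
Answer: -13714048/3699 ≈ -3707.5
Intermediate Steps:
(4430 + (J(-130) - 15860)/(9994 - 13693)) + R = (4430 + (6*(-130) - 15860)/(9994 - 13693)) - 8142 = (4430 + (-780 - 15860)/(-3699)) - 8142 = (4430 - 16640*(-1/3699)) - 8142 = (4430 + 16640/3699) - 8142 = 16403210/3699 - 8142 = -13714048/3699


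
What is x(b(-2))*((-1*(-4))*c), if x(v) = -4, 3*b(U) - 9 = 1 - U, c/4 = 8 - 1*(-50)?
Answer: -3712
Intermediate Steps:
c = 232 (c = 4*(8 - 1*(-50)) = 4*(8 + 50) = 4*58 = 232)
b(U) = 10/3 - U/3 (b(U) = 3 + (1 - U)/3 = 3 + (1/3 - U/3) = 10/3 - U/3)
x(b(-2))*((-1*(-4))*c) = -4*(-1*(-4))*232 = -16*232 = -4*928 = -3712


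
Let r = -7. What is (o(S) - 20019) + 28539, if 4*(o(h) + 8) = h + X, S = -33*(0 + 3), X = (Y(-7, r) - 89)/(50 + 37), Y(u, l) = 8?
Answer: 492247/58 ≈ 8487.0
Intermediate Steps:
X = -27/29 (X = (8 - 89)/(50 + 37) = -81/87 = -81*1/87 = -27/29 ≈ -0.93103)
S = -99 (S = -33*3 = -99)
o(h) = -955/116 + h/4 (o(h) = -8 + (h - 27/29)/4 = -8 + (-27/29 + h)/4 = -8 + (-27/116 + h/4) = -955/116 + h/4)
(o(S) - 20019) + 28539 = ((-955/116 + (¼)*(-99)) - 20019) + 28539 = ((-955/116 - 99/4) - 20019) + 28539 = (-1913/58 - 20019) + 28539 = -1163015/58 + 28539 = 492247/58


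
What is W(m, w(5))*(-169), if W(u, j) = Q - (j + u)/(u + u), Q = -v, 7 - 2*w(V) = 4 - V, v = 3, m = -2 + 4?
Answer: 1521/2 ≈ 760.50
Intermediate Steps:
m = 2
w(V) = 3/2 + V/2 (w(V) = 7/2 - (4 - V)/2 = 7/2 + (-2 + V/2) = 3/2 + V/2)
Q = -3 (Q = -1*3 = -3)
W(u, j) = -3 - (j + u)/(2*u) (W(u, j) = -3 - (j + u)/(u + u) = -3 - (j + u)/(2*u))
W(m, w(5))*(-169) = ((½)*(-(3/2 + (½)*5) - 7*2)/2)*(-169) = ((½)*(½)*(-(3/2 + 5/2) - 14))*(-169) = ((½)*(½)*(-1*4 - 14))*(-169) = ((½)*(½)*(-4 - 14))*(-169) = ((½)*(½)*(-18))*(-169) = -9/2*(-169) = 1521/2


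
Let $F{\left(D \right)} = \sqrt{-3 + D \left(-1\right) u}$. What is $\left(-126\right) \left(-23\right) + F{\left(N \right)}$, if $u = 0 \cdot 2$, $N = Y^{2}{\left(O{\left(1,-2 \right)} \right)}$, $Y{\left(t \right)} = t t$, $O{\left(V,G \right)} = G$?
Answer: $2898 + i \sqrt{3} \approx 2898.0 + 1.732 i$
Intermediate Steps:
$Y{\left(t \right)} = t^{2}$
$N = 16$ ($N = \left(\left(-2\right)^{2}\right)^{2} = 4^{2} = 16$)
$u = 0$
$F{\left(D \right)} = i \sqrt{3}$ ($F{\left(D \right)} = \sqrt{-3 + D \left(-1\right) 0} = \sqrt{-3 + - D 0} = \sqrt{-3 + 0} = \sqrt{-3} = i \sqrt{3}$)
$\left(-126\right) \left(-23\right) + F{\left(N \right)} = \left(-126\right) \left(-23\right) + i \sqrt{3} = 2898 + i \sqrt{3}$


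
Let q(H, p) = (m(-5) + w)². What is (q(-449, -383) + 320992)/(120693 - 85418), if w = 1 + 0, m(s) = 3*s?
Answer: 321188/35275 ≈ 9.1053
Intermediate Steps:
w = 1
q(H, p) = 196 (q(H, p) = (3*(-5) + 1)² = (-15 + 1)² = (-14)² = 196)
(q(-449, -383) + 320992)/(120693 - 85418) = (196 + 320992)/(120693 - 85418) = 321188/35275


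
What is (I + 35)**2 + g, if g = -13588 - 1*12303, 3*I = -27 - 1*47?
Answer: -232058/9 ≈ -25784.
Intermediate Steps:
I = -74/3 (I = (-27 - 1*47)/3 = (-27 - 47)/3 = (1/3)*(-74) = -74/3 ≈ -24.667)
g = -25891 (g = -13588 - 12303 = -25891)
(I + 35)**2 + g = (-74/3 + 35)**2 - 25891 = (31/3)**2 - 25891 = 961/9 - 25891 = -232058/9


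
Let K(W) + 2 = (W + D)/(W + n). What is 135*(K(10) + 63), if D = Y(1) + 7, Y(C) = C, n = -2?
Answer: 34155/4 ≈ 8538.8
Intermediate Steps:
D = 8 (D = 1 + 7 = 8)
K(W) = -2 + (8 + W)/(-2 + W) (K(W) = -2 + (W + 8)/(W - 2) = -2 + (8 + W)/(-2 + W))
135*(K(10) + 63) = 135*((12 - 1*10)/(-2 + 10) + 63) = 135*((12 - 10)/8 + 63) = 135*((⅛)*2 + 63) = 135*(¼ + 63) = 135*(253/4) = 34155/4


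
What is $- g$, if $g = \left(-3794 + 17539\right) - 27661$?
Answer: $13916$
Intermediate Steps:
$g = -13916$ ($g = 13745 - 27661 = -13916$)
$- g = \left(-1\right) \left(-13916\right) = 13916$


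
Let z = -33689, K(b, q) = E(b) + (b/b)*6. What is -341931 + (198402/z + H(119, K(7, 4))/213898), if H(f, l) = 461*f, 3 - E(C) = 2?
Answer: -2463998699899327/7206009722 ≈ -3.4194e+5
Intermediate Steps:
E(C) = 1 (E(C) = 3 - 1*2 = 3 - 2 = 1)
K(b, q) = 7 (K(b, q) = 1 + (b/b)*6 = 1 + 1*6 = 1 + 6 = 7)
-341931 + (198402/z + H(119, K(7, 4))/213898) = -341931 + (198402/(-33689) + (461*119)/213898) = -341931 + (198402*(-1/33689) + 54859*(1/213898)) = -341931 + (-198402/33689 + 54859/213898) = -341931 - 40589646145/7206009722 = -2463998699899327/7206009722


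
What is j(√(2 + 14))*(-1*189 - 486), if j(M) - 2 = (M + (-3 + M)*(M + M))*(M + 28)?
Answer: -260550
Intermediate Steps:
j(M) = 2 + (28 + M)*(M + 2*M*(-3 + M)) (j(M) = 2 + (M + (-3 + M)*(M + M))*(M + 28) = 2 + (M + (-3 + M)*(2*M))*(28 + M) = 2 + (M + 2*M*(-3 + M))*(28 + M) = 2 + (28 + M)*(M + 2*M*(-3 + M)))
j(√(2 + 14))*(-1*189 - 486) = (2 - 140*√(2 + 14) + 2*(√(2 + 14))³ + 51*(√(2 + 14))²)*(-1*189 - 486) = (2 - 140*√16 + 2*(√16)³ + 51*(√16)²)*(-189 - 486) = (2 - 140*4 + 2*4³ + 51*4²)*(-675) = (2 - 560 + 2*64 + 51*16)*(-675) = (2 - 560 + 128 + 816)*(-675) = 386*(-675) = -260550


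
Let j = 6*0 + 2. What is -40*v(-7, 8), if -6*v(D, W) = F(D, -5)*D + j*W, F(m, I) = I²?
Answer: -1060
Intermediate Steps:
j = 2 (j = 0 + 2 = 2)
v(D, W) = -25*D/6 - W/3 (v(D, W) = -((-5)²*D + 2*W)/6 = -(25*D + 2*W)/6 = -(2*W + 25*D)/6 = -25*D/6 - W/3)
-40*v(-7, 8) = -40*(-25/6*(-7) - ⅓*8) = -40*(175/6 - 8/3) = -40*53/2 = -1060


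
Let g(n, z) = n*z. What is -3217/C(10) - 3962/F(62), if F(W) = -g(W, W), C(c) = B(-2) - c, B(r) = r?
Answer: 3103423/11532 ≈ 269.11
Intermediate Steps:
C(c) = -2 - c
F(W) = -W**2 (F(W) = -W*W = -W**2)
-3217/C(10) - 3962/F(62) = -3217/(-2 - 1*10) - 3962/((-1*62**2)) = -3217/(-2 - 10) - 3962/((-1*3844)) = -3217/(-12) - 3962/(-3844) = -3217*(-1/12) - 3962*(-1/3844) = 3217/12 + 1981/1922 = 3103423/11532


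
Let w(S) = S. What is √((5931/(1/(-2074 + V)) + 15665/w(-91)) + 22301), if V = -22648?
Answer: 2*I*√1795899651/7 ≈ 12108.0*I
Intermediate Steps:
√((5931/(1/(-2074 + V)) + 15665/w(-91)) + 22301) = √((5931/(1/(-2074 - 22648)) + 15665/(-91)) + 22301) = √((5931/(1/(-24722)) + 15665*(-1/91)) + 22301) = √((5931/(-1/24722) - 1205/7) + 22301) = √((5931*(-24722) - 1205/7) + 22301) = √((-146626182 - 1205/7) + 22301) = √(-1026384479/7 + 22301) = √(-1026228372/7) = 2*I*√1795899651/7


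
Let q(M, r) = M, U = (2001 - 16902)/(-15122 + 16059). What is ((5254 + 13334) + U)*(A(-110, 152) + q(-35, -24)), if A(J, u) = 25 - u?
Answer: -2819132910/937 ≈ -3.0087e+6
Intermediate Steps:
U = -14901/937 ≈ -15.903
((5254 + 13334) + U)*(A(-110, 152) + q(-35, -24)) = ((5254 + 13334) - 14901/937)*((25 - 1*152) - 35) = (18588 - 14901/937)*((25 - 152) - 35) = 17402055*(-127 - 35)/937 = (17402055/937)*(-162) = -2819132910/937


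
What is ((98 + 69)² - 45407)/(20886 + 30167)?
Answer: -922/2687 ≈ -0.34313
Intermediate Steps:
((98 + 69)² - 45407)/(20886 + 30167) = (167² - 45407)/51053 = (27889 - 45407)*(1/51053) = -17518*1/51053 = -922/2687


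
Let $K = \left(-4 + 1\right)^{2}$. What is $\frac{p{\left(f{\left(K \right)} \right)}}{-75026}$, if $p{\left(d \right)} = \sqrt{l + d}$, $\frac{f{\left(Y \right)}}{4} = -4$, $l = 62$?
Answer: $- \frac{\sqrt{46}}{75026} \approx -9.04 \cdot 10^{-5}$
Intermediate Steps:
$K = 9$ ($K = \left(-3\right)^{2} = 9$)
$f{\left(Y \right)} = -16$ ($f{\left(Y \right)} = 4 \left(-4\right) = -16$)
$p{\left(d \right)} = \sqrt{62 + d}$
$\frac{p{\left(f{\left(K \right)} \right)}}{-75026} = \frac{\sqrt{62 - 16}}{-75026} = \sqrt{46} \left(- \frac{1}{75026}\right) = - \frac{\sqrt{46}}{75026}$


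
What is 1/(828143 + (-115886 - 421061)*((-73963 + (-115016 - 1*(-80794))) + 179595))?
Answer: -1/38342557127 ≈ -2.6081e-11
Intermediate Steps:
1/(828143 + (-115886 - 421061)*((-73963 + (-115016 - 1*(-80794))) + 179595)) = 1/(828143 - 536947*((-73963 + (-115016 + 80794)) + 179595)) = 1/(828143 - 536947*((-73963 - 34222) + 179595)) = 1/(828143 - 536947*(-108185 + 179595)) = 1/(828143 - 536947*71410) = 1/(828143 - 38343385270) = 1/(-38342557127) = -1/38342557127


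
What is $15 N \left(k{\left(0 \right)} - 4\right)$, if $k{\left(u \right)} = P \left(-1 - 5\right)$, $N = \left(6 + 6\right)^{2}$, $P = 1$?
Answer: $-21600$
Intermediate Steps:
$N = 144$ ($N = 12^{2} = 144$)
$k{\left(u \right)} = -6$ ($k{\left(u \right)} = 1 \left(-1 - 5\right) = 1 \left(-6\right) = -6$)
$15 N \left(k{\left(0 \right)} - 4\right) = 15 \cdot 144 \left(-6 - 4\right) = 2160 \left(-6 - 4\right) = 2160 \left(-10\right) = -21600$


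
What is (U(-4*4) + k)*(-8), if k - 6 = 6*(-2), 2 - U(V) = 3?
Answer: 56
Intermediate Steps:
U(V) = -1 (U(V) = 2 - 1*3 = 2 - 3 = -1)
k = -6 (k = 6 + 6*(-2) = 6 - 12 = -6)
(U(-4*4) + k)*(-8) = (-1 - 6)*(-8) = -7*(-8) = 56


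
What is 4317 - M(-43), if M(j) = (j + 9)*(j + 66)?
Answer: 5099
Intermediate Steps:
M(j) = (9 + j)*(66 + j)
4317 - M(-43) = 4317 - (594 + (-43)² + 75*(-43)) = 4317 - (594 + 1849 - 3225) = 4317 - 1*(-782) = 4317 + 782 = 5099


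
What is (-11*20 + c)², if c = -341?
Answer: 314721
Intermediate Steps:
(-11*20 + c)² = (-11*20 - 341)² = (-220 - 341)² = (-561)² = 314721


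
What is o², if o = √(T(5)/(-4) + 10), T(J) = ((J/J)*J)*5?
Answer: 15/4 ≈ 3.7500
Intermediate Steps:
T(J) = 5*J (T(J) = (1*J)*5 = J*5 = 5*J)
o = √15/2 (o = √((5*5)/(-4) + 10) = √(25*(-¼) + 10) = √(-25/4 + 10) = √(15/4) = √15/2 ≈ 1.9365)
o² = (√15/2)² = 15/4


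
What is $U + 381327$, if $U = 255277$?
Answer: $636604$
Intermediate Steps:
$U + 381327 = 255277 + 381327 = 636604$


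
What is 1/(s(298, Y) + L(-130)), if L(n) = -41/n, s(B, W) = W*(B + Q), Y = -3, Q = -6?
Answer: -130/113839 ≈ -0.0011420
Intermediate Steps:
s(B, W) = W*(-6 + B) (s(B, W) = W*(B - 6) = W*(-6 + B))
1/(s(298, Y) + L(-130)) = 1/(-3*(-6 + 298) - 41/(-130)) = 1/(-3*292 - 41*(-1/130)) = 1/(-876 + 41/130) = 1/(-113839/130) = -130/113839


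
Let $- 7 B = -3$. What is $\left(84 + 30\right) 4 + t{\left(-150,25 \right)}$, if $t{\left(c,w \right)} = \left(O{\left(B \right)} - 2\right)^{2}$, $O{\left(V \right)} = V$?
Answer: $\frac{22465}{49} \approx 458.47$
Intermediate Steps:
$B = \frac{3}{7}$ ($B = \left(- \frac{1}{7}\right) \left(-3\right) = \frac{3}{7} \approx 0.42857$)
$t{\left(c,w \right)} = \frac{121}{49}$ ($t{\left(c,w \right)} = \left(\frac{3}{7} - 2\right)^{2} = \left(- \frac{11}{7}\right)^{2} = \frac{121}{49}$)
$\left(84 + 30\right) 4 + t{\left(-150,25 \right)} = \left(84 + 30\right) 4 + \frac{121}{49} = 114 \cdot 4 + \frac{121}{49} = 456 + \frac{121}{49} = \frac{22465}{49}$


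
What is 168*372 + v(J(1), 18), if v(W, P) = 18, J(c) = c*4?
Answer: 62514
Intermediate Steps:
J(c) = 4*c
168*372 + v(J(1), 18) = 168*372 + 18 = 62496 + 18 = 62514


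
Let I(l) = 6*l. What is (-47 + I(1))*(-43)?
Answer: 1763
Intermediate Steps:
(-47 + I(1))*(-43) = (-47 + 6*1)*(-43) = (-47 + 6)*(-43) = -41*(-43) = 1763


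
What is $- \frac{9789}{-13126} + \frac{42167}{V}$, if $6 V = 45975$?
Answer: $\frac{1256984509}{201155950} \approx 6.2488$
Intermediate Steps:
$V = \frac{15325}{2}$ ($V = \frac{1}{6} \cdot 45975 = \frac{15325}{2} \approx 7662.5$)
$- \frac{9789}{-13126} + \frac{42167}{V} = - \frac{9789}{-13126} + \frac{42167}{\frac{15325}{2}} = \left(-9789\right) \left(- \frac{1}{13126}\right) + 42167 \cdot \frac{2}{15325} = \frac{9789}{13126} + \frac{84334}{15325} = \frac{1256984509}{201155950}$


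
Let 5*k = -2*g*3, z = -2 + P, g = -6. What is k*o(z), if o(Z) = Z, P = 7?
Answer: 36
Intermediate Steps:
z = 5 (z = -2 + 7 = 5)
k = 36/5 (k = (-2*(-6)*3)/5 = (12*3)/5 = (⅕)*36 = 36/5 ≈ 7.2000)
k*o(z) = (36/5)*5 = 36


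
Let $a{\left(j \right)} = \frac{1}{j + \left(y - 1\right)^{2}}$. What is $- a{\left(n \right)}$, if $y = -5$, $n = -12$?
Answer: $- \frac{1}{24} \approx -0.041667$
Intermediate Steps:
$a{\left(j \right)} = \frac{1}{36 + j}$ ($a{\left(j \right)} = \frac{1}{j + \left(-5 - 1\right)^{2}} = \frac{1}{j + \left(-6\right)^{2}} = \frac{1}{j + 36} = \frac{1}{36 + j}$)
$- a{\left(n \right)} = - \frac{1}{36 - 12} = - \frac{1}{24}$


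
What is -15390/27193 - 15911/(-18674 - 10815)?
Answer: -21167887/801894377 ≈ -0.026397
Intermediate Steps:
-15390/27193 - 15911/(-18674 - 10815) = -15390*1/27193 - 15911/(-29489) = -15390/27193 - 15911*(-1/29489) = -15390/27193 + 15911/29489 = -21167887/801894377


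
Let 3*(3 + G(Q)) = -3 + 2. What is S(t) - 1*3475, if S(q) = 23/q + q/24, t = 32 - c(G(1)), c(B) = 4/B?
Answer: -17295161/4980 ≈ -3472.9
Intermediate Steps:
G(Q) = -10/3 (G(Q) = -3 + (-3 + 2)/3 = -3 + (⅓)*(-1) = -3 - ⅓ = -10/3)
t = 166/5 (t = 32 - 4/(-10/3) = 32 - 4*(-3)/10 = 32 - 1*(-6/5) = 32 + 6/5 = 166/5 ≈ 33.200)
S(q) = 23/q + q/24 (S(q) = 23/q + q*(1/24) = 23/q + q/24)
S(t) - 1*3475 = (23/(166/5) + (1/24)*(166/5)) - 1*3475 = (23*(5/166) + 83/60) - 3475 = (115/166 + 83/60) - 3475 = 10339/4980 - 3475 = -17295161/4980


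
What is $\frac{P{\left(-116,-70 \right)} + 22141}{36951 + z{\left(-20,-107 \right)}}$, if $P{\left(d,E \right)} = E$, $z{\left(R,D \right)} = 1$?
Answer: $\frac{22071}{36952} \approx 0.59729$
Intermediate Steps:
$\frac{P{\left(-116,-70 \right)} + 22141}{36951 + z{\left(-20,-107 \right)}} = \frac{-70 + 22141}{36951 + 1} = \frac{22071}{36952}$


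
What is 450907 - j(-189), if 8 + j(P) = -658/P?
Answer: 12174611/27 ≈ 4.5091e+5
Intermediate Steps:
j(P) = -8 - 658/P
450907 - j(-189) = 450907 - (-8 - 658/(-189)) = 450907 - (-8 - 658*(-1/189)) = 450907 - (-8 + 94/27) = 450907 - 1*(-122/27) = 450907 + 122/27 = 12174611/27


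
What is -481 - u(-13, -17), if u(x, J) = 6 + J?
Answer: -470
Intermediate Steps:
-481 - u(-13, -17) = -481 - (6 - 17) = -481 - 1*(-11) = -481 + 11 = -470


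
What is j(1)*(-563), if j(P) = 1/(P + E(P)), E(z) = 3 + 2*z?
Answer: -563/6 ≈ -93.833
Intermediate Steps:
j(P) = 1/(3 + 3*P) (j(P) = 1/(P + (3 + 2*P)) = 1/(3 + 3*P))
j(1)*(-563) = (1/(3*(1 + 1)))*(-563) = ((⅓)/2)*(-563) = ((⅓)*(½))*(-563) = (⅙)*(-563) = -563/6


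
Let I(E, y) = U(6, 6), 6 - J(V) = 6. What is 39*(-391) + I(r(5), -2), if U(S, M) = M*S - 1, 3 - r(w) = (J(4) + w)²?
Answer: -15214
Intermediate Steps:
J(V) = 0 (J(V) = 6 - 1*6 = 6 - 6 = 0)
r(w) = 3 - w² (r(w) = 3 - (0 + w)² = 3 - w²)
U(S, M) = -1 + M*S
I(E, y) = 35 (I(E, y) = -1 + 6*6 = -1 + 36 = 35)
39*(-391) + I(r(5), -2) = 39*(-391) + 35 = -15249 + 35 = -15214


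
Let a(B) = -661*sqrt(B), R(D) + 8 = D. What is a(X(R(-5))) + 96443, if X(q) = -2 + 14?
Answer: 96443 - 1322*sqrt(3) ≈ 94153.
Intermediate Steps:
R(D) = -8 + D
X(q) = 12
a(X(R(-5))) + 96443 = -1322*sqrt(3) + 96443 = 96443 - 1322*sqrt(3)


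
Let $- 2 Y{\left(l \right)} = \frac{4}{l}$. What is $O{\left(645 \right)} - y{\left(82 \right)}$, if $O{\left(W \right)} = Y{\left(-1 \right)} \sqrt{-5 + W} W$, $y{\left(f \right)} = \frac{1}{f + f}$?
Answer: $- \frac{1}{164} + 10320 \sqrt{10} \approx 32635.0$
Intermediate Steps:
$Y{\left(l \right)} = - \frac{2}{l}$ ($Y{\left(l \right)} = - \frac{4 \frac{1}{l}}{2} = - \frac{2}{l}$)
$y{\left(f \right)} = \frac{1}{2 f}$
$O{\left(W \right)} = 2 W \sqrt{-5 + W}$ ($O{\left(W \right)} = - \frac{2}{-1} \sqrt{-5 + W} W = \left(-2\right) \left(-1\right) \sqrt{-5 + W} W = 2 \sqrt{-5 + W} W = 2 W \sqrt{-5 + W}$)
$O{\left(645 \right)} - y{\left(82 \right)} = 2 \cdot 645 \sqrt{-5 + 645} - \frac{1}{2 \cdot 82} = 2 \cdot 645 \sqrt{640} - \frac{1}{2} \cdot \frac{1}{82} = 2 \cdot 645 \cdot 8 \sqrt{10} - \frac{1}{164} = 10320 \sqrt{10} - \frac{1}{164} = - \frac{1}{164} + 10320 \sqrt{10}$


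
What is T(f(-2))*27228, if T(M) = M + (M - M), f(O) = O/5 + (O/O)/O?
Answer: -122526/5 ≈ -24505.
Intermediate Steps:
f(O) = 1/O + O/5 (f(O) = O*(1/5) + 1/O = O/5 + 1/O = 1/O + O/5)
T(M) = M (T(M) = M + 0 = M)
T(f(-2))*27228 = (1/(-2) + (1/5)*(-2))*27228 = (-1/2 - 2/5)*27228 = -9/10*27228 = -122526/5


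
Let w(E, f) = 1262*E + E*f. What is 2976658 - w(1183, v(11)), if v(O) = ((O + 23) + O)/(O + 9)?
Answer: 5924201/4 ≈ 1.4811e+6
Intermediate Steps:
v(O) = (23 + 2*O)/(9 + O) (v(O) = ((23 + O) + O)/(9 + O) = (23 + 2*O)/(9 + O))
2976658 - w(1183, v(11)) = 2976658 - 1183*(1262 + (23 + 2*11)/(9 + 11)) = 2976658 - 1183*(1262 + (23 + 22)/20) = 2976658 - 1183*(1262 + (1/20)*45) = 2976658 - 1183*(1262 + 9/4) = 2976658 - 1183*5057/4 = 2976658 - 1*5982431/4 = 2976658 - 5982431/4 = 5924201/4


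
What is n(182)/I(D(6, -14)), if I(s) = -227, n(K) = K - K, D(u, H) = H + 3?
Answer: 0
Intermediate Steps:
D(u, H) = 3 + H
n(K) = 0
n(182)/I(D(6, -14)) = 0/(-227) = 0*(-1/227) = 0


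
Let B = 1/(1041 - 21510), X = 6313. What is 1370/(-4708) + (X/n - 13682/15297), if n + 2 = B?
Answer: -4654877028597733/1474178100582 ≈ -3157.6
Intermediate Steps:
B = -1/20469 (B = 1/(-20469) = -1/20469 ≈ -4.8854e-5)
n = -40939/20469 (n = -2 - 1/20469 = -40939/20469 ≈ -2.0000)
1370/(-4708) + (X/n - 13682/15297) = 1370/(-4708) + (6313/(-40939/20469) - 13682/15297) = 1370*(-1/4708) + (6313*(-20469/40939) - 13682*1/15297) = -685/2354 + (-129220797/40939 - 13682/15297) = -685/2354 - 1977250659107/626243883 = -4654877028597733/1474178100582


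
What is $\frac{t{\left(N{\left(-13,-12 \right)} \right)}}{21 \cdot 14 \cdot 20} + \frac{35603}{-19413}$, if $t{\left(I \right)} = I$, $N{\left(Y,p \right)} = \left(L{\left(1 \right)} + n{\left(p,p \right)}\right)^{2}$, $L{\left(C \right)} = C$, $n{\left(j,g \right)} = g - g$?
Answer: $- \frac{69775409}{38049480} \approx -1.8338$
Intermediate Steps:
$n{\left(j,g \right)} = 0$
$N{\left(Y,p \right)} = 1$ ($N{\left(Y,p \right)} = \left(1 + 0\right)^{2} = 1^{2} = 1$)
$\frac{t{\left(N{\left(-13,-12 \right)} \right)}}{21 \cdot 14 \cdot 20} + \frac{35603}{-19413} = 1 \frac{1}{21 \cdot 14 \cdot 20} + \frac{35603}{-19413} = 1 \frac{1}{294 \cdot 20} + 35603 \left(- \frac{1}{19413}\right) = 1 \cdot \frac{1}{5880} - \frac{35603}{19413} = \frac{1}{5880} - \frac{35603}{19413} = - \frac{69775409}{38049480}$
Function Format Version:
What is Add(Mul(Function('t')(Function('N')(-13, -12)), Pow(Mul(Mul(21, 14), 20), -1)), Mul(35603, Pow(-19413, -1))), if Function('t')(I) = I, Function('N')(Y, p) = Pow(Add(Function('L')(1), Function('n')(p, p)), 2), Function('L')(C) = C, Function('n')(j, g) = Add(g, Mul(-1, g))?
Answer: Rational(-69775409, 38049480) ≈ -1.8338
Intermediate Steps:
Function('n')(j, g) = 0
Function('N')(Y, p) = 1 (Function('N')(Y, p) = Pow(Add(1, 0), 2) = Pow(1, 2) = 1)
Add(Mul(Function('t')(Function('N')(-13, -12)), Pow(Mul(Mul(21, 14), 20), -1)), Mul(35603, Pow(-19413, -1))) = Add(Mul(1, Pow(Mul(Mul(21, 14), 20), -1)), Mul(35603, Pow(-19413, -1))) = Add(Mul(1, Pow(Mul(294, 20), -1)), Mul(35603, Rational(-1, 19413))) = Add(Mul(1, Pow(5880, -1)), Rational(-35603, 19413)) = Add(Mul(1, Rational(1, 5880)), Rational(-35603, 19413)) = Add(Rational(1, 5880), Rational(-35603, 19413)) = Rational(-69775409, 38049480)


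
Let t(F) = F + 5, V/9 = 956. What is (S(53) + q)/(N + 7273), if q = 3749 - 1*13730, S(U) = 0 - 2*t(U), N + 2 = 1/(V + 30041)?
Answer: -390198565/280987796 ≈ -1.3887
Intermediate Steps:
V = 8604 (V = 9*956 = 8604)
N = -77289/38645 (N = -2 + 1/(8604 + 30041) = -2 + 1/38645 = -77289/38645 ≈ -2.0000)
t(F) = 5 + F
S(U) = -10 - 2*U (S(U) = 0 - 2*(5 + U) = 0 + (-10 - 2*U) = -10 - 2*U)
q = -9981 (q = 3749 - 13730 = -9981)
(S(53) + q)/(N + 7273) = ((-10 - 2*53) - 9981)/(-77289/38645 + 7273) = ((-10 - 106) - 9981)/(280987796/38645) = (-116 - 9981)*(38645/280987796) = -10097*38645/280987796 = -390198565/280987796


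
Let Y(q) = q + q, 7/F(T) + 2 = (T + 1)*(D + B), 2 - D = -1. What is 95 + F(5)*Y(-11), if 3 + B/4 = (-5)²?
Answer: 25763/272 ≈ 94.717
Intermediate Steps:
D = 3 (D = 2 - 1*(-1) = 2 + 1 = 3)
B = 88 (B = -12 + 4*(-5)² = -12 + 4*25 = -12 + 100 = 88)
F(T) = 7/(89 + 91*T) (F(T) = 7/(-2 + (T + 1)*(3 + 88)) = 7/(-2 + (1 + T)*91) = 7/(-2 + (91 + 91*T)) = 7/(89 + 91*T))
Y(q) = 2*q
95 + F(5)*Y(-11) = 95 + (7/(89 + 91*5))*(2*(-11)) = 95 + (7/(89 + 455))*(-22) = 95 + (7/544)*(-22) = 95 - 77/272 = 25763/272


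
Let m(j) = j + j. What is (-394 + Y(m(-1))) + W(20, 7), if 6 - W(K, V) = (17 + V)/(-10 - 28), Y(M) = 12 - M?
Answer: -7094/19 ≈ -373.37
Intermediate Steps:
m(j) = 2*j
W(K, V) = 245/38 + V/38 (W(K, V) = 6 - (17 + V)/(-10 - 28) = 6 - (17 + V)/(-38) = 6 - (17 + V)*(-1)/38 = 6 - (-17/38 - V/38) = 6 + (17/38 + V/38) = 245/38 + V/38)
(-394 + Y(m(-1))) + W(20, 7) = (-394 + (12 - 2*(-1))) + (245/38 + (1/38)*7) = (-394 + (12 - 1*(-2))) + (245/38 + 7/38) = (-394 + (12 + 2)) + 126/19 = (-394 + 14) + 126/19 = -380 + 126/19 = -7094/19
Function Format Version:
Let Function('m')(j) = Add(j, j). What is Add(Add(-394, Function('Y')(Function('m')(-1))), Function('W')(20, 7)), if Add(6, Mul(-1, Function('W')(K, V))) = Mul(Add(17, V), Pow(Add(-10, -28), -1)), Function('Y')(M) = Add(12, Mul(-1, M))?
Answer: Rational(-7094, 19) ≈ -373.37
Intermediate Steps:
Function('m')(j) = Mul(2, j)
Function('W')(K, V) = Add(Rational(245, 38), Mul(Rational(1, 38), V)) (Function('W')(K, V) = Add(6, Mul(-1, Mul(Add(17, V), Pow(Add(-10, -28), -1)))) = Add(6, Mul(-1, Mul(Add(17, V), Pow(-38, -1)))) = Add(6, Mul(-1, Mul(Add(17, V), Rational(-1, 38)))) = Add(6, Mul(-1, Add(Rational(-17, 38), Mul(Rational(-1, 38), V)))) = Add(6, Add(Rational(17, 38), Mul(Rational(1, 38), V))) = Add(Rational(245, 38), Mul(Rational(1, 38), V)))
Add(Add(-394, Function('Y')(Function('m')(-1))), Function('W')(20, 7)) = Add(Add(-394, Add(12, Mul(-1, Mul(2, -1)))), Add(Rational(245, 38), Mul(Rational(1, 38), 7))) = Add(Add(-394, Add(12, Mul(-1, -2))), Add(Rational(245, 38), Rational(7, 38))) = Add(Add(-394, Add(12, 2)), Rational(126, 19)) = Add(Add(-394, 14), Rational(126, 19)) = Add(-380, Rational(126, 19)) = Rational(-7094, 19)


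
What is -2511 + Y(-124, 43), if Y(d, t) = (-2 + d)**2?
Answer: 13365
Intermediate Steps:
-2511 + Y(-124, 43) = -2511 + (-2 - 124)**2 = -2511 + (-126)**2 = -2511 + 15876 = 13365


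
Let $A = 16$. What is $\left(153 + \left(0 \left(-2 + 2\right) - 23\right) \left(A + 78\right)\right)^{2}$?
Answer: $4036081$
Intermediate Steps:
$\left(153 + \left(0 \left(-2 + 2\right) - 23\right) \left(A + 78\right)\right)^{2} = \left(153 + \left(0 \left(-2 + 2\right) - 23\right) \left(16 + 78\right)\right)^{2} = \left(153 + \left(0 \cdot 0 - 23\right) 94\right)^{2} = \left(153 + \left(0 - 23\right) 94\right)^{2} = \left(153 - 2162\right)^{2} = \left(-2009\right)^{2} = 4036081$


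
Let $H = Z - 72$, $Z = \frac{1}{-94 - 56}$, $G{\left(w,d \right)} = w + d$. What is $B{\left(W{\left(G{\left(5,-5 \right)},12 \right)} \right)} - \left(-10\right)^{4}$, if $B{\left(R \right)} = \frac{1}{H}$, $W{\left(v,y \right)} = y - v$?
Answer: $- \frac{108010150}{10801} \approx -10000.0$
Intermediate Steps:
$G{\left(w,d \right)} = d + w$
$Z = - \frac{1}{150}$ ($Z = \frac{1}{-150} = - \frac{1}{150} \approx -0.0066667$)
$H = - \frac{10801}{150}$ ($H = - \frac{1}{150} - 72 = - \frac{10801}{150} \approx -72.007$)
$B{\left(R \right)} = - \frac{150}{10801}$ ($B{\left(R \right)} = \frac{1}{- \frac{10801}{150}} = - \frac{150}{10801}$)
$B{\left(W{\left(G{\left(5,-5 \right)},12 \right)} \right)} - \left(-10\right)^{4} = - \frac{150}{10801} - \left(-10\right)^{4} = - \frac{150}{10801} - 10000 = - \frac{108010150}{10801}$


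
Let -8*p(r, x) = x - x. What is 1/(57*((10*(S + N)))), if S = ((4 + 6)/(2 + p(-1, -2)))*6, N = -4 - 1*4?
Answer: 1/12540 ≈ 7.9745e-5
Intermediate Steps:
p(r, x) = 0 (p(r, x) = -(x - x)/8 = -1/8*0 = 0)
N = -8 (N = -4 - 4 = -8)
S = 30 (S = ((4 + 6)/(2 + 0))*6 = (10/2)*6 = (10*(1/2))*6 = 5*6 = 30)
1/(57*((10*(S + N)))) = 1/(57*((10*(30 - 8)))) = 1/(57*((10*22))) = (1/57)/220 = (1/57)*(1/220) = 1/12540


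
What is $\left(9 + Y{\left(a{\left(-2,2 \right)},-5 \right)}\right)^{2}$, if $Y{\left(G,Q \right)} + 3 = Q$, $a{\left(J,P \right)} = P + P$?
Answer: $1$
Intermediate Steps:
$a{\left(J,P \right)} = 2 P$
$Y{\left(G,Q \right)} = -3 + Q$
$\left(9 + Y{\left(a{\left(-2,2 \right)},-5 \right)}\right)^{2} = \left(9 - 8\right)^{2} = 1^{2} = 1$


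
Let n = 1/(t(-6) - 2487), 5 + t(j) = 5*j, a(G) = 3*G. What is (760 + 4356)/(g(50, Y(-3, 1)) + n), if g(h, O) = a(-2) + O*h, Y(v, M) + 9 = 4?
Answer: -12902552/645633 ≈ -19.984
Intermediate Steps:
t(j) = -5 + 5*j
Y(v, M) = -5 (Y(v, M) = -9 + 4 = -5)
g(h, O) = -6 + O*h (g(h, O) = 3*(-2) + O*h = -6 + O*h)
n = -1/2522 (n = 1/((-5 + 5*(-6)) - 2487) = 1/((-5 - 30) - 2487) = 1/(-35 - 2487) = 1/(-2522) = -1/2522 ≈ -0.00039651)
(760 + 4356)/(g(50, Y(-3, 1)) + n) = (760 + 4356)/((-6 - 5*50) - 1/2522) = 5116/((-6 - 250) - 1/2522) = 5116/(-256 - 1/2522) = 5116/(-645633/2522) = 5116*(-2522/645633) = -12902552/645633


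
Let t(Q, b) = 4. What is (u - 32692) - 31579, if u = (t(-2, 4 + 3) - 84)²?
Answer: -57871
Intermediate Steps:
u = 6400 (u = (4 - 84)² = (-80)² = 6400)
(u - 32692) - 31579 = (6400 - 32692) - 31579 = -26292 - 31579 = -57871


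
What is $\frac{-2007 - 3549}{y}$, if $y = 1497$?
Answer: $- \frac{1852}{499} \approx -3.7114$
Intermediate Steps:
$\frac{-2007 - 3549}{y} = \frac{-2007 - 3549}{1497} = \left(-5556\right) \frac{1}{1497} = - \frac{1852}{499}$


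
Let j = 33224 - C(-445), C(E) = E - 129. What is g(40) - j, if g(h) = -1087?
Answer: -34885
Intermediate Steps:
C(E) = -129 + E
j = 33798 (j = 33224 - (-129 - 445) = 33224 - 1*(-574) = 33224 + 574 = 33798)
g(40) - j = -1087 - 1*33798 = -1087 - 33798 = -34885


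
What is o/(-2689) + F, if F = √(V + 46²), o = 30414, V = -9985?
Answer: -30414/2689 + I*√7869 ≈ -11.311 + 88.707*I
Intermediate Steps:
F = I*√7869 (F = √(-9985 + 46²) = √(-9985 + 2116) = √(-7869) = I*√7869 ≈ 88.707*I)
o/(-2689) + F = 30414/(-2689) + I*√7869 = 30414*(-1/2689) + I*√7869 = -30414/2689 + I*√7869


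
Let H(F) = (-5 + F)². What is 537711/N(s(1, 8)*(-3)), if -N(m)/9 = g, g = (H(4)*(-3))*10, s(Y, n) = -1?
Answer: 179237/90 ≈ 1991.5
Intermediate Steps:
g = -30 (g = ((-5 + 4)²*(-3))*10 = ((-1)²*(-3))*10 = (1*(-3))*10 = -3*10 = -30)
N(m) = 270 (N(m) = -9*(-30) = 270)
537711/N(s(1, 8)*(-3)) = 537711/270 = 537711*(1/270) = 179237/90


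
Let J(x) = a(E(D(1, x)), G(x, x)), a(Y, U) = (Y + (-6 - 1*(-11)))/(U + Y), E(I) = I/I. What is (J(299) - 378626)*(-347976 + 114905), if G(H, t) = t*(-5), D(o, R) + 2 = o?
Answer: 21973438604125/249 ≈ 8.8247e+10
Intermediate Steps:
D(o, R) = -2 + o
E(I) = 1
G(H, t) = -5*t
a(Y, U) = (5 + Y)/(U + Y) (a(Y, U) = (Y + (-6 + 11))/(U + Y) = (Y + 5)/(U + Y) = (5 + Y)/(U + Y))
J(x) = 6/(1 - 5*x) (J(x) = (5 + 1)/(-5*x + 1) = 6/(1 - 5*x))
(J(299) - 378626)*(-347976 + 114905) = (-6/(-1 + 5*299) - 378626)*(-347976 + 114905) = (-6/(-1 + 1495) - 378626)*(-233071) = (-6/1494 - 378626)*(-233071) = (-6*1/1494 - 378626)*(-233071) = (-1/249 - 378626)*(-233071) = -94277875/249*(-233071) = 21973438604125/249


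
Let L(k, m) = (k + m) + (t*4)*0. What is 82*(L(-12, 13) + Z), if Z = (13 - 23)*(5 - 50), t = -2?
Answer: 36982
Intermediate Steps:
L(k, m) = k + m (L(k, m) = (k + m) - 2*4*0 = (k + m) - 8*0 = (k + m) + 0 = k + m)
Z = 450 (Z = -10*(-45) = 450)
82*(L(-12, 13) + Z) = 82*((-12 + 13) + 450) = 82*(1 + 450) = 82*451 = 36982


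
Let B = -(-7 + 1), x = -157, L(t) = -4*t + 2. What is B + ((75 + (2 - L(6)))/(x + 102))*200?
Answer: -354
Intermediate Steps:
L(t) = 2 - 4*t
B = 6 (B = -1*(-6) = 6)
B + ((75 + (2 - L(6)))/(x + 102))*200 = 6 + ((75 + (2 - (2 - 4*6)))/(-157 + 102))*200 = 6 + ((75 + (2 - (2 - 24)))/(-55))*200 = 6 + ((75 + (2 - 1*(-22)))*(-1/55))*200 = 6 + ((75 + (2 + 22))*(-1/55))*200 = 6 + ((75 + 24)*(-1/55))*200 = 6 + (99*(-1/55))*200 = 6 - 9/5*200 = 6 - 360 = -354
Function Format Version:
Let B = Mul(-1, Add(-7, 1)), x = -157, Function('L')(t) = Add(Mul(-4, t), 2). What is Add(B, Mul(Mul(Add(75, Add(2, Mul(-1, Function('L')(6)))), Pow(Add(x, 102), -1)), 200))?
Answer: -354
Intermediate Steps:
Function('L')(t) = Add(2, Mul(-4, t))
B = 6 (B = Mul(-1, -6) = 6)
Add(B, Mul(Mul(Add(75, Add(2, Mul(-1, Function('L')(6)))), Pow(Add(x, 102), -1)), 200)) = Add(6, Mul(Mul(Add(75, Add(2, Mul(-1, Add(2, Mul(-4, 6))))), Pow(Add(-157, 102), -1)), 200)) = Add(6, Mul(Mul(Add(75, Add(2, Mul(-1, Add(2, -24)))), Pow(-55, -1)), 200)) = Add(6, Mul(Mul(Add(75, Add(2, Mul(-1, -22))), Rational(-1, 55)), 200)) = Add(6, Mul(Mul(Add(75, Add(2, 22)), Rational(-1, 55)), 200)) = Add(6, Mul(Mul(Add(75, 24), Rational(-1, 55)), 200)) = Add(6, Mul(Mul(99, Rational(-1, 55)), 200)) = Add(6, Mul(Rational(-9, 5), 200)) = Add(6, -360) = -354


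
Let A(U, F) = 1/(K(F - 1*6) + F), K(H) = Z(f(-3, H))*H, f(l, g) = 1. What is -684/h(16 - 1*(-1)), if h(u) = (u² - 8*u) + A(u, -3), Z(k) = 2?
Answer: -3591/803 ≈ -4.4720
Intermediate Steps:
K(H) = 2*H
A(U, F) = 1/(-12 + 3*F) (A(U, F) = 1/(2*(F - 1*6) + F) = 1/(2*(F - 6) + F) = 1/(2*(-6 + F) + F) = 1/((-12 + 2*F) + F) = 1/(-12 + 3*F))
h(u) = -1/21 + u² - 8*u (h(u) = (u² - 8*u) + 1/(3*(-4 - 3)) = (u² - 8*u) + (⅓)/(-7) = (u² - 8*u) + (⅓)*(-⅐) = (u² - 8*u) - 1/21 = -1/21 + u² - 8*u)
-684/h(16 - 1*(-1)) = -684/(-1/21 + (16 - 1*(-1))² - 8*(16 - 1*(-1))) = -684/(-1/21 + (16 + 1)² - 8*(16 + 1)) = -684/(-1/21 + 17² - 8*17) = -684/(-1/21 + 289 - 136) = -684/3212/21 = -684*21/3212 = -3591/803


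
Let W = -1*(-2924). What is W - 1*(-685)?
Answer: 3609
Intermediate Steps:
W = 2924
W - 1*(-685) = 2924 - 1*(-685) = 2924 + 685 = 3609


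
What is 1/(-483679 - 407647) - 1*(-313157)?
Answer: 279124976181/891326 ≈ 3.1316e+5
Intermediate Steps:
1/(-483679 - 407647) - 1*(-313157) = 1/(-891326) + 313157 = -1/891326 + 313157 = 279124976181/891326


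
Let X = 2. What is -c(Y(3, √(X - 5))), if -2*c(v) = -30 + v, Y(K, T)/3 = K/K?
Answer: -27/2 ≈ -13.500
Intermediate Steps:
Y(K, T) = 3 (Y(K, T) = 3*(K/K) = 3*1 = 3)
c(v) = 15 - v/2 (c(v) = -(-30 + v)/2 = 15 - v/2)
-c(Y(3, √(X - 5))) = -(15 - ½*3) = -(15 - 3/2) = -1*27/2 = -27/2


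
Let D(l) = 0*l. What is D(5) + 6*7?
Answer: 42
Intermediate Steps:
D(l) = 0
D(5) + 6*7 = 0 + 6*7 = 0 + 42 = 42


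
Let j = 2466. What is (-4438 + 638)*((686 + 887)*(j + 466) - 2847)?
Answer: -17514918200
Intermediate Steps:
(-4438 + 638)*((686 + 887)*(j + 466) - 2847) = (-4438 + 638)*((686 + 887)*(2466 + 466) - 2847) = -3800*(1573*2932 - 2847) = -3800*(4612036 - 2847) = -3800*4609189 = -17514918200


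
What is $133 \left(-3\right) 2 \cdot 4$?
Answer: $-3192$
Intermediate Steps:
$133 \left(-3\right) 2 \cdot 4 = 133 \left(\left(-6\right) 4\right) = 133 \left(-24\right) = -3192$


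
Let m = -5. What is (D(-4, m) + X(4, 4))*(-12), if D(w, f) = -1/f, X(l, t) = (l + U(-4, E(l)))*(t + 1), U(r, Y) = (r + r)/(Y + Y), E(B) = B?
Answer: -912/5 ≈ -182.40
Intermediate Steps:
U(r, Y) = r/Y (U(r, Y) = (2*r)/((2*Y)) = (2*r)*(1/(2*Y)) = r/Y)
X(l, t) = (1 + t)*(l - 4/l) (X(l, t) = (l - 4/l)*(t + 1) = (l - 4/l)*(1 + t) = (1 + t)*(l - 4/l))
(D(-4, m) + X(4, 4))*(-12) = (-1/(-5) + (-4 - 4*4 + 4²*(1 + 4))/4)*(-12) = (-1*(-⅕) + (-4 - 16 + 16*5)/4)*(-12) = (⅕ + (-4 - 16 + 80)/4)*(-12) = (⅕ + (¼)*60)*(-12) = (⅕ + 15)*(-12) = (76/5)*(-12) = -912/5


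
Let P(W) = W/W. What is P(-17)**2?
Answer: 1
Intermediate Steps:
P(W) = 1
P(-17)**2 = 1**2 = 1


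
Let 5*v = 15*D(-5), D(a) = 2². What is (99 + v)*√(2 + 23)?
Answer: 555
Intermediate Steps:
D(a) = 4
v = 12 (v = (15*4)/5 = (⅕)*60 = 12)
(99 + v)*√(2 + 23) = (99 + 12)*√(2 + 23) = 111*√25 = 111*5 = 555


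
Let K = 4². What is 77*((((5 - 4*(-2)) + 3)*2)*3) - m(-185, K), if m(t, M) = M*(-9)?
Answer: 7536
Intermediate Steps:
K = 16
m(t, M) = -9*M
77*((((5 - 4*(-2)) + 3)*2)*3) - m(-185, K) = 77*((((5 - 4*(-2)) + 3)*2)*3) - (-9)*16 = 77*((((5 + 8) + 3)*2)*3) - 1*(-144) = 77*(((13 + 3)*2)*3) + 144 = 77*((16*2)*3) + 144 = 77*(32*3) + 144 = 77*96 + 144 = 7392 + 144 = 7536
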